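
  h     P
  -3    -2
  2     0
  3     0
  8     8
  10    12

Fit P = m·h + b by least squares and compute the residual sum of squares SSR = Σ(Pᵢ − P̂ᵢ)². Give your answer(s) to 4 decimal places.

Entries of MᵀM: Σh·h = 186, Σh = 20, Σ1 = 5.
For MᵀP: Σh·P = 190, ΣP = 18.
MᵀM·[m, b]ᵀ = MᵀP becomes [[186, 20]; [20, 5]]·[m, b]ᵀ = [190, 18]ᵀ.
det = 186·5 − 20² = 530.
m = (190·5 − 20·18)/530 = 59/53; b = (186·18 − 20·190)/530 = -226/265.
Residuals: 581/265, -364/265, -659/265, -14/265, 456/265; SSR = 4198/265.

SSR = 15.8415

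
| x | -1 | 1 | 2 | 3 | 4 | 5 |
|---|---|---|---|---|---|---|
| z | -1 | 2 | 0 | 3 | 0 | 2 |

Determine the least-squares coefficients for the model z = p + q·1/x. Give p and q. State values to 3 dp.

p = 0.695, q = 1.424

Compute the Gram sums: Σ1 = 6, Σ1/x = 77/60, Σ1/x·1/x = 8869/3600.
Moment sums: Σz = 6, Σ1/x·z = 22/5.
MᵀM·[p, q]ᵀ = Mᵀz becomes [[6, 77/60]; [77/60, 8869/3600]]·[p, q]ᵀ = [6, 22/5]ᵀ.
Δ = 6·(8869/3600) − (77/60)² = 9457/720.
p = (6·(8869/3600) − (77/60)·(22/5))/(9457/720) = 4698/6755; q = (6·(22/5) − (77/60)·6)/(9457/720) = 13464/9457.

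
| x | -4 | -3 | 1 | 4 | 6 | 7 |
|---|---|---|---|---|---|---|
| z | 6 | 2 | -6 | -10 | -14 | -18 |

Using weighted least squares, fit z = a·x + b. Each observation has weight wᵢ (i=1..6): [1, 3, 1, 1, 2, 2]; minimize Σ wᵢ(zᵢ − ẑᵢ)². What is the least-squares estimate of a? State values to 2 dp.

Normal-equation sums: Σwᵢ·x·x = 230, Σwᵢ·x = 18, Σwᵢ·1 = 10.
And Σwᵢ·x·z = -508, Σwᵢ·z = -68.
Normal equations: [[230, 18]; [18, 10]]·[a, b]ᵀ = [-508, -68]ᵀ.
Δ = 230·10 − 18² = 1976.
a = ((-508)·10 − 18·(-68))/1976 = -482/247; b = (230·(-68) − 18·(-508))/1976 = -812/247.

a = -1.95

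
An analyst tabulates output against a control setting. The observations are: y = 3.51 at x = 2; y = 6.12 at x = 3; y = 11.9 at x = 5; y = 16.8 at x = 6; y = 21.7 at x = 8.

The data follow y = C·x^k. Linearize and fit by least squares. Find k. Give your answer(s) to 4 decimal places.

k = 1.3429

Linearized form: ln y = k·ln x + ln C. From the 5 transformed points,
Σln x = 7.2724, Σ(ln x)² = 11.8122, Σln y = 11.4424, Σln x·ln y = 18.3007.
Equations: 11.8122·k + 7.2724·ln C = 18.3007;  7.2724·k + 5·ln C = 11.4424.
Solving (det = 6.1731): k = 1.34288, ln C = 0.33529.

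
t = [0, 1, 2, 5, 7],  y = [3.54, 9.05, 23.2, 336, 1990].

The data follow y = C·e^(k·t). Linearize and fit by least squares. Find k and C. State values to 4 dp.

With ln yᵢ as the transformed response and tᵢ as the regressor:
Over the data: Σt = 15.0000, Σ(t)² = 79.0000, Σln y = 20.0240, Σt·ln y = 90.7479.
Normal system: [[79.0000, 15.0000]; [15.0000, 5]]·[k, ln C]ᵀ = [90.7479, 20.0240]ᵀ.
Δ = 79.0000·5 − (15.0000)² = 170.0000; k = (90.7479·5 − 15.0000·20.0240)/170.0000 = 0.90223, ln C = (79.0000·20.0240 − 15.0000·90.7479)/170.0000 = 1.29813, so C = exp(1.29813) = 3.66243.

k = 0.9022, C = 3.6624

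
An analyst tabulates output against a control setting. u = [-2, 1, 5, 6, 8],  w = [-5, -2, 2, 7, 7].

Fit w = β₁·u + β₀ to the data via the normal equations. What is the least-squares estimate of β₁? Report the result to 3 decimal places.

β₁ = 1.282

With design matrix X, XᵀX = [[130, 18]; [18, 5]] and Xᵀw = [116, 9]ᵀ.
Eliminating β₀: 5·(row 1) − 18·(row 2) gives 326·β₁ = 5·116 − 18·9 = 418, so β₁ = 209/163.
Then β₀ = (9 − 18·(209/163))/5 = -459/163.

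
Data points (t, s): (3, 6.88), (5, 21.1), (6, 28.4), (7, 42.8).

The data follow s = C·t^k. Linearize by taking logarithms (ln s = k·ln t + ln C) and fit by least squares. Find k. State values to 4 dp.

k = 2.1229

Taking logs, ln s = k·ln t + ln C, so regress ln s on ln t.
XᵀX = [[10.7942, 6.4457]; [6.4457, 4]], rhs = [20.3322, 12.0808]ᵀ  (here Σln t = 6.4457, Σ(ln t)² = 10.7942, Σln s = 12.0808, Σln t·ln s = 20.3322).
Δ = 10.7942·4 − (6.4457)² = 1.6295; k = (20.3322·4 − 6.4457·12.0808)/1.6295 = 2.12291, ln C = (10.7942·12.0808 − 6.4457·20.3322)/1.6295 = -0.40072.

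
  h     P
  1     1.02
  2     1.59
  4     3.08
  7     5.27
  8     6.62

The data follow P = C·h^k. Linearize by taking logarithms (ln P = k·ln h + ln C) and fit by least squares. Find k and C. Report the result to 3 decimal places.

k = 0.897, C = 0.939

Linearized form: ln P = k·ln h + ln C. From the 5 transformed points,
AᵀA = [[10.5129, 6.1048]; [6.1048, 5]], rhs = [9.0454, 5.1606]ᵀ  (here Σln h = 6.1048, Σ(ln h)² = 10.5129, Σln P = 5.1606, Σln h·ln P = 9.0454).
Δ = 10.5129·5 − (6.1048)² = 15.2960; k = (9.0454·5 − 6.1048·5.1606)/15.2960 = 0.89715, ln C = (10.5129·5.1606 − 6.1048·9.0454)/15.2960 = -0.06326, so C = exp(-0.06326) = 0.93870.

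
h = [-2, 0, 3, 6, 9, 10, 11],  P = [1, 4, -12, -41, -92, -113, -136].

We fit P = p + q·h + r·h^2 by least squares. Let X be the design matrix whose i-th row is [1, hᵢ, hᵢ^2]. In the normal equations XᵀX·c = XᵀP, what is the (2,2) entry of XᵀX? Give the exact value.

Row 2 ↔ basis h, column 2 ↔ basis h, so (XᵀX)_{2,2} = Σᵢ (h)·(h) = (-2)·(-2) + (0)·(0) + (3)·(3) + (6)·(6) + (9)·(9) + (10)·(10) + (11)·(11) = 351.

351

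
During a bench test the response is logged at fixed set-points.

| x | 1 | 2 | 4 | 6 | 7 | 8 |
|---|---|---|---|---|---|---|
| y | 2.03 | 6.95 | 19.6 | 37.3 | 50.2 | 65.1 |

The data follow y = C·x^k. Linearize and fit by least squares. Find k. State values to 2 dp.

k = 1.63

Let Y = ln y. Fitting Y = k·ln x + ln C by least squares:
Over the data: Σln x = 7.8966, Σ(ln x)² = 13.7233, Σln y = 17.3332, Σln x·ln y = 28.2570.
Normal system: [[13.7233, 7.8966]; [7.8966, 6]]·[k, ln C]ᵀ = [28.2570, 17.3332]ᵀ.
Solving (det = 19.9843): k = 1.63473, ln C = 0.73742.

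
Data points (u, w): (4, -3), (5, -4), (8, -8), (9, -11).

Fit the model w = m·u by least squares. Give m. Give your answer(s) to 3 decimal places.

m = -1.048

Compute the Gram sums: Σu·u = 186.
Moment sums: Σu·w = -195.
Normal equations: [[186]]·[m]ᵀ = [-195]ᵀ.
Hence m = -195 / 186 ≈ -1.04839.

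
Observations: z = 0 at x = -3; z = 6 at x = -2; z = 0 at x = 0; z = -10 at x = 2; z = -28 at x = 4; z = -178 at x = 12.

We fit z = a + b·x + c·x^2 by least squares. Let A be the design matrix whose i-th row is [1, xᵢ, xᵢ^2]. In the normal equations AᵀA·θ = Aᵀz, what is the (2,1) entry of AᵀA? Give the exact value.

Row 2 ↔ basis x, column 1 ↔ basis 1, so (AᵀA)_{2,1} = Σᵢ x = (-3)·(1) + (-2)·(1) + (0)·(1) + (2)·(1) + (4)·(1) + (12)·(1) = 13.

13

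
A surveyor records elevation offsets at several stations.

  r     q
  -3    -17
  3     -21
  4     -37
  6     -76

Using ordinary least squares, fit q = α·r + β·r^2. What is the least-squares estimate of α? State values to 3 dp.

Compute the Gram sums: Σr·r = 70, Σr·r^2 = 280, Σr^2·r^2 = 1714.
Moment sums: Σr·q = -616, Σr^2·q = -3670.
MᵀM·[α, β]ᵀ = Mᵀq becomes [[70, 280]; [280, 1714]]·[α, β]ᵀ = [-616, -3670]ᵀ.
Δ = 70·1714 − 280² = 41580.
α = ((-616)·1714 − 280·(-3670))/41580 = -112/165; β = (70·(-3670) − 280·(-616))/41580 = -67/33.

α = -0.679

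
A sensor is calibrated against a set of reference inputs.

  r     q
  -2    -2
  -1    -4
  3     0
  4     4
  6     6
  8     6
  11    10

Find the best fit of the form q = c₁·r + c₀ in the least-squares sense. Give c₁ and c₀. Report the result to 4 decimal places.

c₁ = 1.0328, c₀ = -1.4214

Normal-equation sums: Σr·r = 251, Σr = 29, Σ1 = 7.
And Σr·q = 218, Σq = 20.
Normal equations: [[251, 29]; [29, 7]]·[c₁, c₀]ᵀ = [218, 20]ᵀ.
Δ = 251·7 − 29² = 916.
c₁ = (218·7 − 29·20)/916 = 473/458; c₀ = (251·20 − 29·218)/916 = -651/458.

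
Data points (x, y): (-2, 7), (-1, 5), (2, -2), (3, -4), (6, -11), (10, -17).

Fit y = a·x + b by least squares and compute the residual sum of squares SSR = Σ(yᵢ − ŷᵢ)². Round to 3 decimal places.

From the data, Σx·x = 154, Σx = 18, Σ1 = 6.
Moment sums: Σx·y = -271, Σy = -22.
So AᵀA·[a, b]ᵀ = Aᵀy: [[154, 18]; [18, 6]]·[a, b]ᵀ = [-271, -22]ᵀ.
det = 154·6 − 18² = 600.
a = ((-271)·6 − 18·(-22))/600 = -41/20; b = (154·(-22) − 18·(-271))/600 = 149/60.
Residuals: 5/12, 7/15, -23/60, -1/3, -71/60, 61/60; SSR = 37/12.

SSR = 3.083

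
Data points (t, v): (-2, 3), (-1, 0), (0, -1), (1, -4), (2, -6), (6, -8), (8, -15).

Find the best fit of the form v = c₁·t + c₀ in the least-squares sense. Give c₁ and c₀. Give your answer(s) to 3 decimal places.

The normal system AᵀA·[c₁, c₀]ᵀ = Aᵀv is [[110, 14]; [14, 7]]·[c₁, c₀]ᵀ = [-190, -31]ᵀ.
Determinant 110·7 − 14² = 574.
c₁ = ((-190)·7 − 14·(-31))/574 = -64/41; c₀ = (110·(-31) − 14·(-190))/574 = -375/287.

c₁ = -1.561, c₀ = -1.307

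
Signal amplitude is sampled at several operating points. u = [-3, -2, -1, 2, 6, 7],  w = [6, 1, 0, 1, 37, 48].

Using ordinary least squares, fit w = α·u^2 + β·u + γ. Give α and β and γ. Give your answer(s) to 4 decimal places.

Sums needed: Σu^2·u^2 = 3811, Σu^2·u = 531, Σu^2 = 103, Σu·u = 103, Σu = 9, Σ1 = 6.
Right-hand side: Σu^2·w = 3746, Σu·w = 540, Σw = 93.
Inverting the 3×3 Gram matrix, [α, β, γ]ᵀ = [31194/30811, 6651/30811, -6173/2801]ᵀ.

α = 1.0124, β = 0.2159, γ = -2.2039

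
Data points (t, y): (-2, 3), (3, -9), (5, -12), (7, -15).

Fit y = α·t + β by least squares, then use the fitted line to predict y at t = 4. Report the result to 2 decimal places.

ŷ = -9.77

The normal equations are: 87·α + 13·β = -198;  13·α + 4·β = -33.
(Σt·t = 87, Σt = 13, Σ1 = 4, Σt·y = -198, Σy = -33.)
Eliminating β: 4·(row 1) − 13·(row 2) gives 179·α = 4·(-198) − 13·(-33) = -363, so α = -363/179.
Then β = ((-33) − 13·(-363/179))/4 = -297/179.
At t = 4: ŷ = (-363/179)·(4) + (-297/179)·(1) = -1749/179.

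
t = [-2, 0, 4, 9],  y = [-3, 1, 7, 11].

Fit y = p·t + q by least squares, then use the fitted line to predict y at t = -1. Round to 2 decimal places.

Normal-equation sums: Σt·t = 101, Σt = 11, Σ1 = 4.
And Σt·y = 133, Σy = 16.
Δ = 101·4 − 11² = 283.
p = (133·4 − 11·16)/283 = 356/283; q = (101·16 − 11·133)/283 = 153/283.
At t = -1: ŷ = (356/283)·(-1) + (153/283)·(1) = -203/283.

ŷ = -0.72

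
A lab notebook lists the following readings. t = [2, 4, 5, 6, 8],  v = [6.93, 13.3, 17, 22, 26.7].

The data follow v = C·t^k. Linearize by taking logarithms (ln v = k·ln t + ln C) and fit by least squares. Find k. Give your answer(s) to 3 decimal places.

Taking logs, ln v = k·ln t + ln C, so regress ln v on ln t.
XᵀX = [[12.5270, 7.5601]; [7.5601, 5]], rhs = [21.8578, 13.7325]ᵀ  (here Σln t = 7.5601, Σ(ln t)² = 12.5270, Σln v = 13.7325, Σln t·ln v = 21.8578).
Δ = 12.5270·5 − (7.5601)² = 5.4804; k = (21.8578·5 − 7.5601·13.7325)/5.4804 = 0.99808, ln C = (12.5270·13.7325 − 7.5601·21.8578)/5.4804 = 1.23740.

k = 0.998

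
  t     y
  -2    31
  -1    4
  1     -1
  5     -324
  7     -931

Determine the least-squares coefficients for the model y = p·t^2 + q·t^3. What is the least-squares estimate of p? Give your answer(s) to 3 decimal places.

Compute the Gram sums: Σt^2·t^2 = 3044, Σt^2·t^3 = 19900, Σt^3·t^3 = 133340.
And Σt^2·y = -53592, Σt^3·y = -360086.
So AᵀA·[p, q]ᵀ = Aᵀy: [[3044, 19900]; [19900, 133340]]·[p, q]ᵀ = [-53592, -360086]ᵀ.
Eliminating q: 133340·(row 1) − 19900·(row 2) gives 9876960·p = 133340·(-53592) − 19900·(-360086) = 19754120, so p = 493853/246924.
Then q = ((-360086) − 19900·(493853/246924))/133340 = -3702623/1234620.

p = 2.000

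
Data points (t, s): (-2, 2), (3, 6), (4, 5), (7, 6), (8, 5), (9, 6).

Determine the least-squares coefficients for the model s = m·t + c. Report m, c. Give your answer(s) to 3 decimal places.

m = 0.302, c = 3.541

The normal equations are: 223·m + 29·c = 170;  29·m + 6·c = 30.
Eliminating c: 6·(row 1) − 29·(row 2) gives 497·m = 6·170 − 29·30 = 150, so m = 150/497.
Then c = (30 − 29·(150/497))/6 = 1760/497.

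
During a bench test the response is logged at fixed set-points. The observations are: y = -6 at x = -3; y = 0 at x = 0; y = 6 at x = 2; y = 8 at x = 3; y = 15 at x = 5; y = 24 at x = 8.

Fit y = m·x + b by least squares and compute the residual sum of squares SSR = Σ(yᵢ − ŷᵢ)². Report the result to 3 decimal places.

AᵀA·[m, b]ᵀ = Aᵀy reads: 111·m + 15·b = 321;  15·m + 6·b = 47.
Eliminating b: 6·(row 1) − 15·(row 2) gives 441·m = 6·321 − 15·47 = 1221, so m = 407/147.
Then b = (47 − 15·(407/147))/6 = 134/147.
Residuals: 205/147, -134/147, -22/49, -179/147, 12/49, 46/49; SSR = 794/147.

SSR = 5.401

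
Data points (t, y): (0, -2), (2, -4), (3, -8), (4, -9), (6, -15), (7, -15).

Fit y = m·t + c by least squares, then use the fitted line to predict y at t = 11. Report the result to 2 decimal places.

ŷ = -23.94

Forming AᵀA = [[114, 22]; [22, 6]] and Aᵀy = [-263, -53]ᵀ gives AᵀA·[m, c]ᵀ = Aᵀy.
Eliminating c: 6·(row 1) − 22·(row 2) gives 200·m = 6·(-263) − 22·(-53) = -412, so m = -103/50.
Then c = ((-53) − 22·(-103/50))/6 = -32/25.
At t = 11: ŷ = (-103/50)·(11) + (-32/25)·(1) = -1197/50.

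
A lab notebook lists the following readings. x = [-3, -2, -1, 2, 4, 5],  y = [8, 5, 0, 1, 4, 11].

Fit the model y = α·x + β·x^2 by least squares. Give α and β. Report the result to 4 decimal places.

α = -0.9526, β = 0.5913

Entries of AᵀA: Σx·x = 59, Σx·x^2 = 161, Σx^2·x^2 = 995.
Moment sums: Σx·y = 39, Σx^2·y = 435.
Eliminating β: 995·(row 1) − 161·(row 2) gives 32784·α = 995·39 − 161·435 = -31230, so α = -5205/5464.
Then β = (435 − 161·(-5205/5464))/995 = 3231/5464.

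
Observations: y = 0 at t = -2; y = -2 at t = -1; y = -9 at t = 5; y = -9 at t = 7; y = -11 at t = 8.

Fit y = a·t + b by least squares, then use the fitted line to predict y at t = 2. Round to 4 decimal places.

Setting ∂/∂a … = 0 gives: 143·a + 17·b = -194;  17·a + 5·b = -31.
Determinant 143·5 − 17² = 426.
a = ((-194)·5 − 17·(-31))/426 = -443/426; b = (143·(-31) − 17·(-194))/426 = -1135/426.
At t = 2: ŷ = (-443/426)·(2) + (-1135/426)·(1) = -2021/426.

ŷ = -4.7441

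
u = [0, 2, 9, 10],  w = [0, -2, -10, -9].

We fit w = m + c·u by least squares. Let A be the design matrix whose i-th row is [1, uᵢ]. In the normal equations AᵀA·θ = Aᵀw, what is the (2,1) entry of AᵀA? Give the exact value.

Row 2 ↔ basis u, column 1 ↔ basis 1, so (AᵀA)_{2,1} = Σᵢ u = (0)·(1) + (2)·(1) + (9)·(1) + (10)·(1) = 21.

21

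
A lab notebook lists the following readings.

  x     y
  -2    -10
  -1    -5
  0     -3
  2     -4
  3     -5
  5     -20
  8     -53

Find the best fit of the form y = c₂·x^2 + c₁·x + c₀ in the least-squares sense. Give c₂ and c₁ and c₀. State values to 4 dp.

The normal equations are: 4835·c₂ + 663·c₁ + 107·c₀ = -3998;  663·c₂ + 107·c₁ + 15·c₀ = -522;  107·c₂ + 15·c₁ + 7·c₀ = -100.
(Σx^2·x^2 = 4835, Σx^2·x = 663, Σx^2 = 107, Σx·x = 107, Σx = 15, Σ1 = 7, Σx^2·y = -3998, Σx·y = -522, Σy = -100.)
Solving the 3×3 system (Gaussian elimination) gives c₂ = -22485/22484, c₁ = 3441/2044, c₀ = -29305/11242.

c₂ = -1.0000, c₁ = 1.6835, c₀ = -2.6067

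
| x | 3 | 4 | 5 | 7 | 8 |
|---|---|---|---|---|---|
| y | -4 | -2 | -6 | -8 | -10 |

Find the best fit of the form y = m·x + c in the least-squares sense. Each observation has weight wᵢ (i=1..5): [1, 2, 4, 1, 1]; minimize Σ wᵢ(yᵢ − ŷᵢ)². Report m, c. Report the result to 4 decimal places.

m = -1.5059, c = 2.1412

Setting ∂/∂m … = 0 gives: 254·m + 46·c = -284;  46·m + 9·c = -50.
(Σwᵢ·x·x = 254, Σwᵢ·x = 46, Σwᵢ·1 = 9, Σwᵢ·x·y = -284, Σwᵢ·y = -50.)
Δ = 254·9 − 46² = 170.
m = ((-284)·9 − 46·(-50))/170 = -128/85; c = (254·(-50) − 46·(-284))/170 = 182/85.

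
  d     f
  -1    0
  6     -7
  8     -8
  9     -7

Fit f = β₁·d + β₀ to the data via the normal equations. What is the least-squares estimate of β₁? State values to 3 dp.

Sums needed: Σd·d = 182, Σd = 22, Σ1 = 4.
For Xᵀf: Σd·f = -169, Σf = -22.
Normal equations: [[182, 22]; [22, 4]]·[β₁, β₀]ᵀ = [-169, -22]ᵀ.
Eliminating β₀: 4·(row 1) − 22·(row 2) gives 244·β₁ = 4·(-169) − 22·(-22) = -192, so β₁ = -48/61.
Then β₀ = ((-22) − 22·(-48/61))/4 = -143/122.

β₁ = -0.787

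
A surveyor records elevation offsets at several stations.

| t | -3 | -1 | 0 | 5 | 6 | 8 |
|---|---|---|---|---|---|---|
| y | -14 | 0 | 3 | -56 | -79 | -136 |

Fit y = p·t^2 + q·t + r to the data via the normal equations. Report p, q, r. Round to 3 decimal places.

From the data, Σt^2·t^2 = 6099, Σt^2·t = 825, Σt^2 = 135, Σt·t = 135, Σt = 15, Σ1 = 6.
For Mᵀy: Σt^2·y = -13074, Σt·y = -1800, Σy = -282.
Normal equations: [[6099, 825, 135]; [825, 135, 15]; [135, 15, 6]]·[p, q, r]ᵀ = [-13074, -1800, -282]ᵀ.
Solving the 3×3 system (Gaussian elimination) gives p = -209/104, q = -123/104, r = 61/52.

p = -2.010, q = -1.183, r = 1.173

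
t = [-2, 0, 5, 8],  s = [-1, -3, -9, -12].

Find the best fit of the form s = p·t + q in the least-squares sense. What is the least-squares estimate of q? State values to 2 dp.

Entries of MᵀM: Σt·t = 93, Σt = 11, Σ1 = 4.
And Σt·s = -139, Σs = -25.
So MᵀM·[p, q]ᵀ = Mᵀs: [[93, 11]; [11, 4]]·[p, q]ᵀ = [-139, -25]ᵀ.
Eliminating q: 4·(row 1) − 11·(row 2) gives 251·p = 4·(-139) − 11·(-25) = -281, so p = -281/251.
Then q = ((-25) − 11·(-281/251))/4 = -796/251.

q = -3.17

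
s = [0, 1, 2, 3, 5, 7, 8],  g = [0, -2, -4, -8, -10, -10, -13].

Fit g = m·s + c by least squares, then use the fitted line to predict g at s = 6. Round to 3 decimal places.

ĝ = -10.155

The normal equations are: 152·m + 26·c = -258;  26·m + 7·c = -47.
Eliminating c: 7·(row 1) − 26·(row 2) gives 388·m = 7·(-258) − 26·(-47) = -584, so m = -146/97.
Then c = ((-47) − 26·(-146/97))/7 = -109/97.
At s = 6: ĝ = (-146/97)·(6) + (-109/97)·(1) = -985/97.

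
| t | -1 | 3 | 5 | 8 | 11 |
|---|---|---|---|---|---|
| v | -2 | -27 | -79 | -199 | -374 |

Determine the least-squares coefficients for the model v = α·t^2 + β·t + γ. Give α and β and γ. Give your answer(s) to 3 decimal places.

α = -3.051, β = -0.532, γ = 0.828

From the data, Σt^2·t^2 = 19444, Σt^2·t = 1994, Σt^2 = 220, Σt·t = 220, Σt = 26, Σ1 = 5.
And Σt^2·v = -60210, Σt·v = -6180, Σv = -681.
Row-reducing yields α = -134117/43953, β = -23393/43953, γ = 1733/2093.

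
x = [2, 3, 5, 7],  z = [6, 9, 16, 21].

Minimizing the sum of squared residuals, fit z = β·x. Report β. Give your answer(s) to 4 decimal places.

β = 3.0575

The normal equations are: 87·β = 266.
Hence β = 266 / 87 ≈ 3.05747.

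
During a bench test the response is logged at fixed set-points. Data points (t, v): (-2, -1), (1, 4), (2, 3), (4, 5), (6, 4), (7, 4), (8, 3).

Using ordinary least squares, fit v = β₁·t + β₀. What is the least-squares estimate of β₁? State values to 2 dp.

β₁ = 0.34

Entries of XᵀX: Σt·t = 174, Σt = 26, Σ1 = 7.
And Σt·v = 108, Σv = 22.
Eliminating β₀: 7·(row 1) − 26·(row 2) gives 542·β₁ = 7·108 − 26·22 = 184, so β₁ = 92/271.
Then β₀ = (22 − 26·(92/271))/7 = 510/271.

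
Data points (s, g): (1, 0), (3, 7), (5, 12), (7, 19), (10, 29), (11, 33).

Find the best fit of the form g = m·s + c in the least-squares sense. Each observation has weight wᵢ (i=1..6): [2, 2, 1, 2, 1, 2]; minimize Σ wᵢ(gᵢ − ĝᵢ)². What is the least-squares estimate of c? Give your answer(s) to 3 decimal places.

Normal-equation sums: Σwᵢ·s·s = 485, Σwᵢ·s = 59, Σwᵢ·1 = 10.
Right-hand side: Σwᵢ·s·g = 1384, Σwᵢ·g = 159.
Δ = 485·10 − 59² = 1369.
m = (1384·10 − 59·159)/1369 = 4459/1369; c = (485·159 − 59·1384)/1369 = -4541/1369.

c = -3.317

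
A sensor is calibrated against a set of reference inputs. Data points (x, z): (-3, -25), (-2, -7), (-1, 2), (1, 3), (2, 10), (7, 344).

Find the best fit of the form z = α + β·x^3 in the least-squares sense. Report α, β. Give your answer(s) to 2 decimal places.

AᵀA·[α, β]ᵀ = Aᵀz reads: 6·α + 316·β = 327;  316·α + 118508·β = 118804.
Determinant 6·118508 − 316² = 611192.
α = (327·118508 − 316·118804)/611192 = 302513/152798; β = (6·118804 − 316·327)/611192 = 152373/152798.

α = 1.98, β = 1.00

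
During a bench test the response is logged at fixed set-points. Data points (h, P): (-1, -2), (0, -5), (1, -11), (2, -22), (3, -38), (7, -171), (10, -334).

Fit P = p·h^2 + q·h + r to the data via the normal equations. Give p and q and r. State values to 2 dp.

Setting ∂/∂p … = 0 gives: 12500·p + 1378·q + 164·r = -42222;  1378·p + 164·q + 22·r = -4704;  164·p + 22·q + 7·r = -583.
Solving the 3×3 system (Gaussian elimination) gives p = -135543/45043, q = -131093/45043, r = -163853/45043.

p = -3.01, q = -2.91, r = -3.64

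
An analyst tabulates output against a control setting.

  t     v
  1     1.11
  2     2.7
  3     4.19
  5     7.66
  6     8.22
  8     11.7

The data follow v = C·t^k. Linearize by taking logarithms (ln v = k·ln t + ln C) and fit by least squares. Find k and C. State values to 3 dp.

Let Y = ln v. Fitting Y = k·ln t + ln C by least squares:
AᵀA = [[11.8122, 7.2724]; [7.2724, 6]], rhs = [14.4283, 9.1325]ᵀ  (here Σln t = 7.2724, Σ(ln t)² = 11.8122, Σln v = 9.1325, Σln t·ln v = 14.4283).
Slope k = (n·Σln t·ln v − Σln t·Σln v)/(n·Σ(ln t)² − (Σln t)²) = (6·14.4283 − 7.2724·9.1325)/17.9853 = 1.12063; ln C = (Σln v − k·Σln t)/n = 0.16380, so C = exp(0.16380) = 1.17798.

k = 1.121, C = 1.178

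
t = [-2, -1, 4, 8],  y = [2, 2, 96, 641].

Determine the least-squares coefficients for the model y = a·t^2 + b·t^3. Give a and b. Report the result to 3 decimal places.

a = 2.115, b = 0.987

From the data, Σt^2·t^2 = 4369, Σt^2·t^3 = 33759, Σt^3·t^3 = 266305.
Right-hand side: Σt^2·y = 42570, Σt^3·y = 334318.
det = 4369·266305 − 33759² = 23816464.
a = (42570·266305 − 33759·334318)/23816464 = 6295311/2977058; b = (4369·334318 − 33759·42570)/23816464 = 2939339/2977058.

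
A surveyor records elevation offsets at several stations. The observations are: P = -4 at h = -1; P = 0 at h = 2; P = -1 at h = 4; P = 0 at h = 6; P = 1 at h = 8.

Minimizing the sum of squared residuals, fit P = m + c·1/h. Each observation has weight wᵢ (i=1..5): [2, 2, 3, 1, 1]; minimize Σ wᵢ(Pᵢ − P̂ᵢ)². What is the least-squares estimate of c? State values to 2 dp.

c = 2.72

From the data, Σwᵢ·1 = 9, Σwᵢ·1/h = 1/24, Σwᵢ·1/h·1/h = 1573/576.
And Σwᵢ·P = -10, Σwᵢ·1/h·P = 59/8.
Determinant 9·(1573/576) − (1/24)² = 3539/144.
m = ((-10)·(1573/576) − (1/24)·(59/8))/(3539/144) = -15907/14156; c = (9·(59/8) − (1/24)·(-10))/(3539/144) = 9618/3539.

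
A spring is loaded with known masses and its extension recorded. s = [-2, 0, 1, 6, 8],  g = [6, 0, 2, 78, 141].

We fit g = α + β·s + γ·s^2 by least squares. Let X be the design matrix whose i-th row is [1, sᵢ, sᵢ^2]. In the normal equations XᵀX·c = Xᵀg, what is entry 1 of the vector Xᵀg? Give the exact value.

Entry 1 ↔ basis 1, so (Xᵀg)_{1} = Σᵢ gᵢ = (1)·(6) + (1)·(0) + (1)·(2) + (1)·(78) + (1)·(141) = 227.

227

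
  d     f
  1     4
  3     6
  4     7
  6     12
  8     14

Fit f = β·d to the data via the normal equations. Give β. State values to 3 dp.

β = 1.857

From the data, Σd·d = 126.
Moment sums: Σd·f = 234.
So MᵀM·[β]ᵀ = Mᵀf: [[126]]·[β]ᵀ = [234]ᵀ.
Hence β = 234 / 126 ≈ 1.85714.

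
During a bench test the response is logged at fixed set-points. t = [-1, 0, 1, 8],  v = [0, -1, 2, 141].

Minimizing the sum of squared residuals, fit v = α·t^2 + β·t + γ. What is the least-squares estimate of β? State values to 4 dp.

Forming XᵀX = [[4098, 512, 66]; [512, 66, 8]; [66, 8, 4]] and Xᵀv = [9026, 1130, 142]ᵀ gives XᵀX·[α, β, γ]ᵀ = Xᵀv.
Row-reducing yields α = 1267/605, β = 3037/3025, γ = -3214/3025.

β = 1.0040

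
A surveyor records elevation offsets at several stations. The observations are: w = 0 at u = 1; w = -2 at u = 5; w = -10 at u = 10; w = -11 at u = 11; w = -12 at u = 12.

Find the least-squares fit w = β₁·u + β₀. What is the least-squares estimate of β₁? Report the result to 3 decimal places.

Sums needed: Σu·u = 391, Σu = 39, Σ1 = 5.
Moment sums: Σu·w = -375, Σw = -35.
Eliminating β₀: 5·(row 1) − 39·(row 2) gives 434·β₁ = 5·(-375) − 39·(-35) = -510, so β₁ = -255/217.
Then β₀ = ((-35) − 39·(-255/217))/5 = 470/217.

β₁ = -1.175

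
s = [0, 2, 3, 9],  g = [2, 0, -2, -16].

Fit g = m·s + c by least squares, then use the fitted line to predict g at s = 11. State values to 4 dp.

Setting ∂/∂m … = 0 gives: 94·m + 14·c = -150;  14·m + 4·c = -16.
Eliminating c: 4·(row 1) − 14·(row 2) gives 180·m = 4·(-150) − 14·(-16) = -376, so m = -94/45.
Then c = ((-16) − 14·(-94/45))/4 = 149/45.
At s = 11: ĝ = (-94/45)·(11) + (149/45)·(1) = -59/3.

ĝ = -19.6667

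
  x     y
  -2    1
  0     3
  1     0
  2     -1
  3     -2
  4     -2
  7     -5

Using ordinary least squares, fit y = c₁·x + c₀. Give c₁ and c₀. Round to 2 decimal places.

c₁ = -0.79, c₀ = 0.83

The normal system MᵀM·[c₁, c₀]ᵀ = Mᵀy is [[83, 15]; [15, 7]]·[c₁, c₀]ᵀ = [-53, -6]ᵀ.
Δ = 83·7 − 15² = 356.
c₁ = ((-53)·7 − 15·(-6))/356 = -281/356; c₀ = (83·(-6) − 15·(-53))/356 = 297/356.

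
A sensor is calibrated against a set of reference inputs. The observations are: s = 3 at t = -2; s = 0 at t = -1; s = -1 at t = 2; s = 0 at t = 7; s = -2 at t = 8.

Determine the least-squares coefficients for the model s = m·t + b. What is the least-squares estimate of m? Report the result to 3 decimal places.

Sums needed: Σt·t = 122, Σt = 14, Σ1 = 5.
And Σt·s = -24, Σs = 0.
Eliminating b: 5·(row 1) − 14·(row 2) gives 414·m = 5·(-24) − 14·0 = -120, so m = -20/69.
Then b = (0 − 14·(-20/69))/5 = 56/69.

m = -0.290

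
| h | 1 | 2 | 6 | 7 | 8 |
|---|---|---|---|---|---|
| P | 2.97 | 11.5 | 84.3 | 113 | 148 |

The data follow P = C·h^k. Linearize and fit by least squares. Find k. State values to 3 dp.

Let Y = ln P. Fitting Y = k·ln h + ln C by least squares:
Σln h = 6.5103, Σ(ln h)² = 11.8015, Σln P = 17.6899, Σln h·ln P = 29.2287.
Equations: 11.8015·k + 6.5103·ln C = 29.2287;  6.5103·k + 5·ln C = 17.6899.
Solving (det = 16.6240): k = 1.86344, ln C = 1.11168.

k = 1.863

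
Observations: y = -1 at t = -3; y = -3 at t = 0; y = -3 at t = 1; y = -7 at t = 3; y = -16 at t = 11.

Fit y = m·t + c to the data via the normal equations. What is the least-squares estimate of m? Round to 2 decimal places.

m = -1.12

Setting ∂/∂m … = 0 gives: 140·m + 12·c = -197;  12·m + 5·c = -30.
(Σt·t = 140, Σt = 12, Σ1 = 5, Σt·y = -197, Σy = -30.)
Determinant 140·5 − 12² = 556.
m = ((-197)·5 − 12·(-30))/556 = -625/556; c = (140·(-30) − 12·(-197))/556 = -459/139.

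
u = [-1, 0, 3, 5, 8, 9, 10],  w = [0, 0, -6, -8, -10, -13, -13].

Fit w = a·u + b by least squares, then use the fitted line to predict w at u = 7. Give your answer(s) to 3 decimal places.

Sums needed: Σu·u = 280, Σu = 34, Σ1 = 7.
And Σu·w = -385, Σw = -50.
XᵀX·[a, b]ᵀ = Xᵀw becomes [[280, 34]; [34, 7]]·[a, b]ᵀ = [-385, -50]ᵀ.
det = 280·7 − 34² = 804.
a = ((-385)·7 − 34·(-50))/804 = -995/804; b = (280·(-50) − 34·(-385))/804 = -455/402.
At u = 7: ŵ = (-995/804)·(7) + (-455/402)·(1) = -2625/268.

ŵ = -9.795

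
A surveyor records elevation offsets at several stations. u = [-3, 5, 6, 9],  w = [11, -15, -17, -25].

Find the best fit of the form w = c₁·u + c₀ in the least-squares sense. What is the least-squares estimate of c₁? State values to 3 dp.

c₁ = -3.041

Entries of MᵀM: Σu·u = 151, Σu = 17, Σ1 = 4.
Right-hand side: Σu·w = -435, Σw = -46.
Normal equations: [[151, 17]; [17, 4]]·[c₁, c₀]ᵀ = [-435, -46]ᵀ.
Eliminating c₀: 4·(row 1) − 17·(row 2) gives 315·c₁ = 4·(-435) − 17·(-46) = -958, so c₁ = -958/315.
Then c₀ = ((-46) − 17·(-958/315))/4 = 449/315.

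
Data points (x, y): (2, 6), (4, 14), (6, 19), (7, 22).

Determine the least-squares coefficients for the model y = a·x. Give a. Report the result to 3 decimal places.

With design matrix A, AᵀA = [[105]] and Aᵀy = [336]ᵀ.
a = 336/105 = 3.2.

a = 3.200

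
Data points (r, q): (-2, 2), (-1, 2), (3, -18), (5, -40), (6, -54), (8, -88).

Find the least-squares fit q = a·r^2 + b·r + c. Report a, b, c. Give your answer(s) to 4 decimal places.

Setting ∂/∂a … = 0 gives: 6115·a + 871·b + 139·c = -8728;  871·a + 139·b + 19·c = -1288;  139·a + 19·b + 6·c = -196.
Solving the 3×3 system (Gaussian elimination) gives a = -1, b = -3, c = 0.

a = -1.0000, b = -3.0000, c = 0.0000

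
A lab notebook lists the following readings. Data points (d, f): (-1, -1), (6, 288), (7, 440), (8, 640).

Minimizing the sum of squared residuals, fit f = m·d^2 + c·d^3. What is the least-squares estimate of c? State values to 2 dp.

c = 1.01

Sums needed: Σd^2·d^2 = 7794, Σd^2·d^3 = 57350, Σd^3·d^3 = 426450.
And Σd^2·f = 72887, Σd^3·f = 540809.
Eliminating c: 426450·(row 1) − 57350·(row 2) gives 34728800·m = 426450·72887 − 57350·540809 = 67265000, so m = 336325/173644.
Then c = (540809 − 57350·(336325/173644))/426450 = 4374487/4341100.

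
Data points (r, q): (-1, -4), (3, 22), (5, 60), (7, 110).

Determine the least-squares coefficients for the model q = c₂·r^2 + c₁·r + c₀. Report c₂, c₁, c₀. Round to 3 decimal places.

Setting ∂/∂c₂ … = 0 gives: 3108·c₂ + 494·c₁ + 84·c₀ = 7084;  494·c₂ + 84·c₁ + 14·c₀ = 1140;  84·c₂ + 14·c₁ + 4·c₀ = 188.
Solving the 3×3 system (Gaussian elimination) gives c₂ = 167/88, c₁ = 161/55, c₀ = -1363/440.

c₂ = 1.898, c₁ = 2.927, c₀ = -3.098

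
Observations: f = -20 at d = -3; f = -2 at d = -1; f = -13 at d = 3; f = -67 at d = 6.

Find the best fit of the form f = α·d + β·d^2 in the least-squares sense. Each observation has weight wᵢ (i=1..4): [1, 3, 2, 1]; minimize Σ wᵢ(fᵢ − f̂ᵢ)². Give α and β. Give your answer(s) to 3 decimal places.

The normal system MᵀWM·[α, β]ᵀ = MᵀWf is [[66, 240]; [240, 1542]]·[α, β]ᵀ = [-414, -2832]ᵀ.
det = 66·1542 − 240² = 44172.
α = ((-414)·1542 − 240·(-2832))/44172 = 1147/1227; β = (66·(-2832) − 240·(-414))/44172 = -2432/1227.

α = 0.935, β = -1.982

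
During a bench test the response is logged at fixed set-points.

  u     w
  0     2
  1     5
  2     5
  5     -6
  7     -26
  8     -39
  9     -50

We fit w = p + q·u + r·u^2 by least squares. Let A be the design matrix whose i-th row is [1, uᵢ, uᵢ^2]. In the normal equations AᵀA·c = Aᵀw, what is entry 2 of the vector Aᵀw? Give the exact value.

Entry 2 ↔ basis u, so (Aᵀw)_{2} = Σᵢ (u)·wᵢ = (0)·(2) + (1)·(5) + (2)·(5) + (5)·(-6) + (7)·(-26) + (8)·(-39) + (9)·(-50) = -959.

-959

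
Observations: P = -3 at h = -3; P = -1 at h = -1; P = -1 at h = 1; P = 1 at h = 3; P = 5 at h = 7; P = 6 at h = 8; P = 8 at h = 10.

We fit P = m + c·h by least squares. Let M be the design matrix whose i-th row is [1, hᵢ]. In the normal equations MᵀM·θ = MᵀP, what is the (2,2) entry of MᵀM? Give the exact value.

233

Row 2 ↔ basis h, column 2 ↔ basis h, so (MᵀM)_{2,2} = Σᵢ (h)·(h) = (-3)·(-3) + (-1)·(-1) + (1)·(1) + (3)·(3) + (7)·(7) + (8)·(8) + (10)·(10) = 233.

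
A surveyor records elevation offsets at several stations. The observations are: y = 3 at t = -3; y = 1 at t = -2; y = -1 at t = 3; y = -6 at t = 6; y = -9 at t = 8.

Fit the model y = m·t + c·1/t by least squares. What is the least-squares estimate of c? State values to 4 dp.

XᵀX·[m, c]ᵀ = Xᵀy reads: 122·m + 5·c = -122;  5·m + (33/64)·c = -95/24.
(Σt·t = 122, Σt·1/t = 5, Σ1/t·1/t = 33/64, Σt·y = -122, Σ1/t·y = -95/24.)
det = 122·(33/64) − 5² = 1213/32.
m = ((-122)·(33/64) − 5·(-95/24))/(1213/32) = -4139/3639; c = (122·(-95/24) − 5·(-122))/(1213/32) = 12200/3639.

c = 3.3526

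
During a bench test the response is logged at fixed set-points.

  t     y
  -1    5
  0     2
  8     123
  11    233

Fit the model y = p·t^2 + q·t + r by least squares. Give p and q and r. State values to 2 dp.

p = 1.97, q = -0.64, r = 2.22

Normal-equation sums: Σt^2·t^2 = 18738, Σt^2·t = 1842, Σt^2 = 186, Σt·t = 186, Σt = 18, Σ1 = 4.
For Xᵀy: Σt^2·y = 36070, Σt·y = 3542, Σy = 363.
Normal equations: [[18738, 1842, 186]; [1842, 186, 18]; [186, 18, 4]]·[p, q, r]ᵀ = [36070, 3542, 363]ᵀ.
Row-reducing yields p = 808/411, q = -2633/4110, r = 3037/1370.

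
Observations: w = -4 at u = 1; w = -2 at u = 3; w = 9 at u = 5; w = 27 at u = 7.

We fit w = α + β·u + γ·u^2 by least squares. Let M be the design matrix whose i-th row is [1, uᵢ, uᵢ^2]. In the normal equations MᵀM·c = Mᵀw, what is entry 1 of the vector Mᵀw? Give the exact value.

Entry 1 ↔ basis 1, so (Mᵀw)_{1} = Σᵢ wᵢ = (1)·(-4) + (1)·(-2) + (1)·(9) + (1)·(27) = 30.

30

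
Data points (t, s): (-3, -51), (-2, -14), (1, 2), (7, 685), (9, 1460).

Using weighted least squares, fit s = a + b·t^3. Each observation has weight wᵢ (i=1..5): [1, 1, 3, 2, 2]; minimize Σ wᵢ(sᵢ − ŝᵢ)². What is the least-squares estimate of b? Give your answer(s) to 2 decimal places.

b = 2.00

MᵀWM·[a, b]ᵀ = MᵀWs reads: 9·a + 2112·b = 4231;  2112·a + 1298976·b = 2600085.
det = 9·1298976 − 2112² = 7230240.
a = (4231·1298976 − 2112·2600085)/7230240 = 47791/75315; b = (9·2600085 − 2112·4231)/7230240 = 4821631/2410080.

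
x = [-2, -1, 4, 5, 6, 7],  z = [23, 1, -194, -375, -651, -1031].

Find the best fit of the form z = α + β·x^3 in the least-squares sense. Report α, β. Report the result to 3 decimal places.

α = -1.375, β = -3.002

From the data, Σ1 = 6, Σx^3 = 739, Σx^3·x^3 = 184091.
For Mᵀz: Σz = -2227, Σx^3·z = -553725.
Δ = 6·184091 − 739² = 558425.
α = ((-2227)·184091 − 739·(-553725))/558425 = -767882/558425; β = (6·(-553725) − 739·(-2227))/558425 = -1676597/558425.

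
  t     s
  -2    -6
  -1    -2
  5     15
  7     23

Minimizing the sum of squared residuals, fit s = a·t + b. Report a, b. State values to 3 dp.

With design matrix M, MᵀM = [[79, 9]; [9, 4]] and Mᵀs = [250, 30]ᵀ.
Δ = 79·4 − 9² = 235.
a = (250·4 − 9·30)/235 = 146/47; b = (79·30 − 9·250)/235 = 24/47.

a = 3.106, b = 0.511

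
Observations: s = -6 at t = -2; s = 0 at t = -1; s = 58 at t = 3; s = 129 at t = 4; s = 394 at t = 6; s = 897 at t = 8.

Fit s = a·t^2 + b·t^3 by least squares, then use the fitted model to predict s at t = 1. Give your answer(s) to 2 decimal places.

From the data, Σt^2·t^2 = 5746, Σt^2·t^3 = 41778, Σt^3·t^3 = 313690.
Moment sums: Σt^2·s = 74154, Σt^3·s = 554238.
XᵀX·[a, b]ᵀ = Xᵀs becomes [[5746, 41778]; [41778, 313690]]·[a, b]ᵀ = [74154, 554238]ᵀ.
Δ = 5746·313690 − 41778² = 57061456.
a = (74154·313690 − 41778·554238)/57061456 = 13301637/7132682; b = (5746·554238 − 41778·74154)/57061456 = 10830717/7132682.
At t = 1: ŝ = (13301637/7132682)·(1) + (10830717/7132682)·(1) = 12066177/3566341.

ŝ = 3.38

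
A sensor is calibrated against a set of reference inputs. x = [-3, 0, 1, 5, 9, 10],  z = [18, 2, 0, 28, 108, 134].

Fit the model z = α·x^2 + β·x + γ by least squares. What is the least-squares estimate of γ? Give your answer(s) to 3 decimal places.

γ = 0.220

Normal-equation sums: Σx^2·x^2 = 17268, Σx^2·x = 1828, Σx^2 = 216, Σx·x = 216, Σx = 22, Σ1 = 6.
Moment sums: Σx^2·z = 23010, Σx·z = 2398, Σz = 290.
AᵀA·[α, β, γ]ᵀ = Aᵀz becomes [[17268, 1828, 216]; [1828, 216, 22]; [216, 22, 6]]·[α, β, γ]ᵀ = [23010, 2398, 290]ᵀ.
Inverting the 3×3 Gram matrix, [α, β, γ]ᵀ = [34117/22638, -6319/3773, 2488/11319]ᵀ.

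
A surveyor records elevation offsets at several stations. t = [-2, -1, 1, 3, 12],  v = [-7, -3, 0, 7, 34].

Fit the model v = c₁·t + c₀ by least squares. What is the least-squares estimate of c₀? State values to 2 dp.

Forming AᵀA = [[159, 13]; [13, 5]] and Aᵀv = [446, 31]ᵀ gives AᵀA·[c₁, c₀]ᵀ = Aᵀv.
Eliminating c₀: 5·(row 1) − 13·(row 2) gives 626·c₁ = 5·446 − 13·31 = 1827, so c₁ = 1827/626.
Then c₀ = (31 − 13·(1827/626))/5 = -869/626.

c₀ = -1.39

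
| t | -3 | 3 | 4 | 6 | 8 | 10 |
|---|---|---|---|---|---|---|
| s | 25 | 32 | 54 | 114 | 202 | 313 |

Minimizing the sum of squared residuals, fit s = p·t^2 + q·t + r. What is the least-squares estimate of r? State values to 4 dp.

With design matrix A, AᵀA = [[15810, 1792, 234]; [1792, 234, 28]; [234, 28, 6]] and Aᵀs = [49709, 5667, 740]ᵀ.
Inverting the 3×3 Gram matrix, [p, q, r]ᵀ = [60483/20068, 25231/25085, 110103/100340]ᵀ.

r = 1.0973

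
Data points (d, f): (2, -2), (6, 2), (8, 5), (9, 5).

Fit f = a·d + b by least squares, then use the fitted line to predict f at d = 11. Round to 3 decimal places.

Entries of AᵀA: Σd·d = 185, Σd = 25, Σ1 = 4.
Moment sums: Σd·f = 93, Σf = 10.
AᵀA·[a, b]ᵀ = Aᵀf becomes [[185, 25]; [25, 4]]·[a, b]ᵀ = [93, 10]ᵀ.
Determinant 185·4 − 25² = 115.
a = (93·4 − 25·10)/115 = 122/115; b = (185·10 − 25·93)/115 = -95/23.
At d = 11: f̂ = (122/115)·(11) + (-95/23)·(1) = 867/115.

f̂ = 7.539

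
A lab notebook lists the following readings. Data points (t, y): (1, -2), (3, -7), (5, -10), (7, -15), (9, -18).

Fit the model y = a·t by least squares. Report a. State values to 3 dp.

Sums needed: Σt·t = 165.
For Aᵀy: Σt·y = -340.
a = (-340)/165 = -2.06061.

a = -2.061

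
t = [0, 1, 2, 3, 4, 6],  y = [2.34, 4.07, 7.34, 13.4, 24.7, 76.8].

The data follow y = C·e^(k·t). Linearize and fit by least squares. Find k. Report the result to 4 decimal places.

Let Y = ln y. Fitting Y = k·t + ln C by least squares:
Sums: Σt = 16.0000, Σ(t)² = 66.0000, Σln y = 14.3904, Σt·ln y = 52.0505.
Normal system: [[66.0000, 16.0000]; [16.0000, 6]]·[k, ln C]ᵀ = [52.0505, 14.3904]ᵀ.
Solving (det = 140.0000): k = 0.58612, ln C = 0.83541.

k = 0.5861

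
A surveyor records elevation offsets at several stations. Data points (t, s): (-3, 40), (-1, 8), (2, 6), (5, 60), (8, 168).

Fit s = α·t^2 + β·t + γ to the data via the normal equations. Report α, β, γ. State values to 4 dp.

From the data, Σt^2·t^2 = 4819, Σt^2·t = 617, Σt^2 = 103, Σt·t = 103, Σt = 11, Σ1 = 5.
For Xᵀs: Σt^2·s = 12644, Σt·s = 1528, Σs = 282.
XᵀX·[α, β, γ]ᵀ = Xᵀs becomes [[4819, 617, 103]; [617, 103, 11]; [103, 11, 5]]·[α, β, γ]ᵀ = [12644, 1528, 282]ᵀ.
Solving the 3×3 system (Gaussian elimination) gives α = 25591/8351, β = -30601/8351, γ = 1592/1193.

α = 3.0644, β = -3.6644, γ = 1.3345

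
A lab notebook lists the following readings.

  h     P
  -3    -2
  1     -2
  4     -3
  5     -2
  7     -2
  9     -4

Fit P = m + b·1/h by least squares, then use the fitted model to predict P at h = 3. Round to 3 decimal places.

AᵀA·[m, b]ᵀ = AᵀP reads: 6·m + (1727/1260)·b = -15;  (1727/1260)·m + (1978729/1587600)·b = -4049/1260.
Eliminating b: (1978729/1587600)·(row 1) − (1727/1260)·(row 2) gives (1777969/317520)·m = (1978729/1587600)·(-15) − (1727/1260)·(-4049/1260) = -2836039/198450, so m = -22688312/8889845.
Then b = ((-4049/1260) − (1727/1260)·(-22688312/8889845))/(1978729/1587600) = 405972/1777969.
At h = 3: P̂ = (-22688312/8889845)·(1) + (405972/1777969)·(1/3) = -22011692/8889845.

P̂ = -2.476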